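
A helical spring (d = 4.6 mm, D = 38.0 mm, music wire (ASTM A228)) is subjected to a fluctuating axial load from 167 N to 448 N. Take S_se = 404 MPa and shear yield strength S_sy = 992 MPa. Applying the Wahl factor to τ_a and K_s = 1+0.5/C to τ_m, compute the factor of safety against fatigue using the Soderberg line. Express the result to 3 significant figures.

C = D/d = 38.0/4.6 = 8.2609; K_W = (4C−1)/(4C−4)+0.615/C = 1.1777; K_s = 1+0.5/C = 1.0605
F_a = (F_max−F_min)/2 = 140.5 N; F_m = (F_max+F_min)/2 = 307.5 N
τ_a = K_W·8F_aD/(πd³) = 1.1777 × 139.68 = 164.5 MPa
τ_m = K_s·8F_mD/(πd³) = 1.0605 × 305.7 = 324.2 MPa
Soderberg: 1/n_f = τ_a/S_se + τ_m/S_sy = 164.5/404 + 324.2/992 = 0.40719 + 0.32682 = 0.73401
n_f = 1/0.73401 = 1.362

1.36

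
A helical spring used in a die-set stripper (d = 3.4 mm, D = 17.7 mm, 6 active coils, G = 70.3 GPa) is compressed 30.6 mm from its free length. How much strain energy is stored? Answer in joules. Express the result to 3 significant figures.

k = Gd⁴/(8D³N_a) = (70.3×10³)(3.4⁴)/(8·17.7³·6) = 35.295 N/mm
U = ½kδ² = 0.5 × 35.295 × 30.6² = 16524 N·mm = 16.524 J

16.5 J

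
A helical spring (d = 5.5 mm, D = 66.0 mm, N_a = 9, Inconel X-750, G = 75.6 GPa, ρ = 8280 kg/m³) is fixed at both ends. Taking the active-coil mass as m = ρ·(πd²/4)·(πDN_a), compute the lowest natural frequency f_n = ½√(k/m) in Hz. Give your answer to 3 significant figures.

47.7 Hz

k = Gd⁴/(8D³N_a) = (75.6×10³)(5.5⁴)/(8·66.0³·9) = 3.342 N/mm = 3342 N/m
Wire length L = πDN_a = π·66.0·9 = 1866.1 mm
m = ρ·(πd²/4)·L = 8280 × 23.758×10⁻⁶ m² × 1.8661 m = 0.3671 kg
f_n = ½√(k/m) = 0.5·√(3342/0.3671) = 0.5·√(9103.9) = 47.707 Hz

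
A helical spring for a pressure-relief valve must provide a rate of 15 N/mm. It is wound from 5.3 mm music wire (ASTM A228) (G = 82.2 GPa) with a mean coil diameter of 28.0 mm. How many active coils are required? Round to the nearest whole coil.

25

N_a = Gd⁴/(8D³k) = (82.2×10³ × 5.3⁴)/(8 × 28.0³ × 15)
    = 6.48598e+07 / 2.63424e+06 = 24.62 → 25 coils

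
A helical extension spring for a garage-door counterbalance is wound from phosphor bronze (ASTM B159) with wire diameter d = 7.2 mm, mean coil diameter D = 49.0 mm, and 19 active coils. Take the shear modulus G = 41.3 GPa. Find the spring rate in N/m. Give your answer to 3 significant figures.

6210 N/m

k = Gd⁴/(8D³N_a) = (41.3×10³ × 7.2⁴) / (8 × 49.0³ × 19)
  = 1.10989e+08 / 1.78826e+07 = 6.2065 N/mm = 6206.5 N/m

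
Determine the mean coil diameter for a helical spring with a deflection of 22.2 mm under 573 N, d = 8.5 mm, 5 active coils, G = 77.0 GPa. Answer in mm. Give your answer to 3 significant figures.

Required rate k = F/δ = 573/22.2 = 25.811 N/mm
D = (Gd⁴/(8N_a·k))^(1/3) = (77.0×10³·8.5⁴/(8·5·25.811))^(1/3)
  = (389318)^(1/3) = 73.0188 mm

73.0 mm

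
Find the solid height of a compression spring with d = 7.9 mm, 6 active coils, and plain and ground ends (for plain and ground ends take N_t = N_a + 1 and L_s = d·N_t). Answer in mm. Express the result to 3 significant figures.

plain and ground ends: N_t = N_a + 1 = 6 + 1 = 7
L_s = d·N_t = 7.9 × 7 = 55.3 mm

55.3 mm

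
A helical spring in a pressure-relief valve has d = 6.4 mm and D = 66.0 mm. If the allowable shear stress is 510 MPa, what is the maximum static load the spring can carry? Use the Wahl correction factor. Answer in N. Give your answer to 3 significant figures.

698 N

C = D/d = 66.0/6.4 = 10.3125
K_W = (4C−1)/(4C−4) + 0.615/C = 40.250/37.250 + 0.0596 = 1.1402
τ_max = K·8FD/(πd³) → F_max = τ_allow·πd³/(8DK)
F_max = 510·π·6.4³/(8·66.0·1.1402) = 4.2001e+05/602.01 = 697.68 N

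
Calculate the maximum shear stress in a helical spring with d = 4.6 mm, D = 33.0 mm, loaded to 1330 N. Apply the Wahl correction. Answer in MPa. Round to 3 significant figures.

1390 MPa

Spring index C = D/d = 33.0/4.6 = 7.1739
K_W = (4C−1)/(4C−4) + 0.615/C = 27.696/24.696 + 0.0857 = 1.2072
τ₀ = 8FD/(πd³) = 8·1330·33.0/(π·4.6³) = 351120/305.79 = 1148.2 MPa
τ_max = K·τ₀ = 1.2072 × 1148.2 = 1386.2 MPa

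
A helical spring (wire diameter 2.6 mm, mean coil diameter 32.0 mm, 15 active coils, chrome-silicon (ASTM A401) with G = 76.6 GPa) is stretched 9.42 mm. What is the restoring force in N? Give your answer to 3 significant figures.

k = Gd⁴/(8D³N_a) = (76.6×10³)(2.6⁴)/(8·32.0³·15) = 0.89021 N/mm
F = k·δ = 0.89021 × 9.42 = 8.3857 N

8.39 N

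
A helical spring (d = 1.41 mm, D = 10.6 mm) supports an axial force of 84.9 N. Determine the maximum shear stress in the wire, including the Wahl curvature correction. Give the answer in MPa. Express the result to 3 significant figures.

978 MPa

Spring index C = D/d = 10.6/1.41 = 7.5177
K_W = (4C−1)/(4C−4) + 0.615/C = 29.071/26.071 + 0.0818 = 1.1969
τ₀ = 8FD/(πd³) = 8·84.9·10.6/(π·1.41³) = 7199.52/8.8066 = 817.52 MPa
τ_max = K·τ₀ = 1.1969 × 817.52 = 978.47 MPa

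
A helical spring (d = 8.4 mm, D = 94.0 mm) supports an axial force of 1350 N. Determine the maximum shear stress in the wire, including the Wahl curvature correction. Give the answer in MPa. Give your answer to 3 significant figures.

615 MPa

Spring index C = D/d = 94.0/8.4 = 11.1905
K_W = (4C−1)/(4C−4) + 0.615/C = 43.762/40.762 + 0.0550 = 1.1286
τ₀ = 8FD/(πd³) = 8·1350·94.0/(π·8.4³) = 1.0152e+06/1862 = 545.21 MPa
τ_max = K·τ₀ = 1.1286 × 545.21 = 615.3 MPa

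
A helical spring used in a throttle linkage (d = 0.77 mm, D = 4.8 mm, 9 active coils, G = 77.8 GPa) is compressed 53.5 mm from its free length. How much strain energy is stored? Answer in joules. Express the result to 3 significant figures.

k = Gd⁴/(8D³N_a) = (77.8×10³)(0.77⁴)/(8·4.8³·9) = 3.4347 N/mm
U = ½kδ² = 0.5 × 3.4347 × 53.5² = 4915.5 N·mm = 4.9155 J

4.92 J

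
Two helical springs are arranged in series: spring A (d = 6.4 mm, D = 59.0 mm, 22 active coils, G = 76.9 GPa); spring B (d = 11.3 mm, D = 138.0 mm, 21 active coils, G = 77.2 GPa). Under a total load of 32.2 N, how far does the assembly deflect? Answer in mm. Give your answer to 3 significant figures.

k_A = Gd⁴/(8D³N_a) = (76.9×10³)(6.4⁴)/(8·59.0³·22) = 3.5693 N/mm
k_B = Gd⁴/(8D³N_a) = (77.2×10³)(11.3⁴)/(8·138.0³·21) = 2.8509 N/mm
Series: 1/k_eq = 1/3.5693 + 1/2.8509 = 0.63093; k_eq = 1.5849 N/mm
δ = F/k_eq = 32.2/1.5849 = 20.316 mm

20.3 mm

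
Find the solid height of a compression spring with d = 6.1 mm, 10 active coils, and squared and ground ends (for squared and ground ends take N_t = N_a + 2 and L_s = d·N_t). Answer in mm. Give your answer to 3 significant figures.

73.2 mm

squared and ground ends: N_t = N_a + 2 = 10 + 2 = 12
L_s = d·N_t = 6.1 × 12 = 73.2 mm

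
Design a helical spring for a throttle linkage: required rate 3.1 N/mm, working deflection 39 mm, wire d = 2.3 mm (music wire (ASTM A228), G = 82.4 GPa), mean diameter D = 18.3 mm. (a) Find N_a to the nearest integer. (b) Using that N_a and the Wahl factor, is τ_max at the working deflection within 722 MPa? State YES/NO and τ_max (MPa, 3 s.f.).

(a) 15 coils; (b) YES, τ_max = 555 MPa

N_a = Gd⁴/(8D³k) = (82.4×10³)(2.3⁴)/(8·18.3³·3.1) = 15.17 → N_a = 15
Actual rate k = Gd⁴/(8D³·15) = 3.1355 N/mm
Working load F = kδ = 3.1355·39 = 122.28 N
C = 18.3/2.3 = 7.9565; K_W = (4C−1)/(4C−4)+0.615/C = 1.1851
τ_max = K_W·8FD/(πd³) = 1.1851·468.36 = 555.05 MPa
τ_max ≤ 722 MPa → acceptable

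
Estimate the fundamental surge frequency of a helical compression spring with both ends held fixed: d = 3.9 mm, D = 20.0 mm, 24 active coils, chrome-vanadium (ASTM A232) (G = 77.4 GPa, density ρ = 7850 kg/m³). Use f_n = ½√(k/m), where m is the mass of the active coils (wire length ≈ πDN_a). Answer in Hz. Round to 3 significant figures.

k = Gd⁴/(8D³N_a) = (77.4×10³)(3.9⁴)/(8·20.0³·24) = 11.658 N/mm = 11658 N/m
Wire length L = πDN_a = π·20.0·24 = 1508 mm
m = ρ·(πd²/4)·L = 7850 × 11.946×10⁻⁶ m² × 1.508 m = 0.14141 kg
f_n = ½√(k/m) = 0.5·√(11658/0.14141) = 0.5·√(82438) = 143.56 Hz

144 Hz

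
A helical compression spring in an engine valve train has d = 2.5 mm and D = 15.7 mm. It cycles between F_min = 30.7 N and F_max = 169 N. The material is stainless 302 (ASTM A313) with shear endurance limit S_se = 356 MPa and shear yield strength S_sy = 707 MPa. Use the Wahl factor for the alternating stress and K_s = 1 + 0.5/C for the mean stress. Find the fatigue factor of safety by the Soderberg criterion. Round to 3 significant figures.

0.994

C = D/d = 15.7/2.5 = 6.2800; K_W = (4C−1)/(4C−4)+0.615/C = 1.2400; K_s = 1+0.5/C = 1.0796
F_a = (F_max−F_min)/2 = 69.15 N; F_m = (F_max+F_min)/2 = 99.85 N
τ_a = K_W·8F_aD/(πd³) = 1.2400 × 176.93 = 219.39 MPa
τ_m = K_s·8F_mD/(πd³) = 1.0796 × 255.49 = 275.83 MPa
Soderberg: 1/n_f = τ_a/S_se + τ_m/S_sy = 219.39/356 + 275.83/707 = 0.61628 + 0.39014 = 1.0064
n_f = 1/1.0064 = 0.9936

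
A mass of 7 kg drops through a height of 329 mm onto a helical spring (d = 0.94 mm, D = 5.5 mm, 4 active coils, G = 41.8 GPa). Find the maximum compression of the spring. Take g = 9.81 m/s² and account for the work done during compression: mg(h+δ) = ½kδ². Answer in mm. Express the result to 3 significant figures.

97.8 mm

k = Gd⁴/(8D³N_a) = (41.8×10³)(0.94⁴)/(8·5.5³·4) = 6.1298 N/mm
W = mg = 7 × 9.81 = 68.67 N
½kδ² − Wδ − Wh = 0 → δ = (W + √(W² + 2kWh))/k
δ = (68.67 + √(4715.6 + 276976))/6.1298 = (68.67 + 530.75)/6.1298 = 97.787 mm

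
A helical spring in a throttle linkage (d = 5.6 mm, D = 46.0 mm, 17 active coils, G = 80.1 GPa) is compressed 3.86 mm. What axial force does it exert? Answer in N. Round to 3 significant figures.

23.0 N

k = Gd⁴/(8D³N_a) = (80.1×10³)(5.6⁴)/(8·46.0³·17) = 5.9508 N/mm
F = k·δ = 5.9508 × 3.86 = 22.97 N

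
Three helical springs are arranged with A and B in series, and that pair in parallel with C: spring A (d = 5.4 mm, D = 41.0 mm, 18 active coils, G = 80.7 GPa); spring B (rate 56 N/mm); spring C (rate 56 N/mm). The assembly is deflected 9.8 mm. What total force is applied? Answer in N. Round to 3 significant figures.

609 N

k_A = Gd⁴/(8D³N_a) = (80.7×10³)(5.4⁴)/(8·41.0³·18) = 6.9141 N/mm
Springs A,B series: k_AB = 1/(1/6.9141+1/56) = 6.1542 N/mm; parallel with C: k_eq = 6.1542+56 = 62.154 N/mm
F = k_eq·δ = 62.154·9.8 = 609.11 N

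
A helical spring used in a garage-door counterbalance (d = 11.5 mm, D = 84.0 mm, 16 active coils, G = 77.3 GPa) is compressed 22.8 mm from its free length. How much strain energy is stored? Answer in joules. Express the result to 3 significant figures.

4.63 J

k = Gd⁴/(8D³N_a) = (77.3×10³)(11.5⁴)/(8·84.0³·16) = 17.821 N/mm
U = ½kδ² = 0.5 × 17.821 × 22.8² = 4631.9 N·mm = 4.6319 J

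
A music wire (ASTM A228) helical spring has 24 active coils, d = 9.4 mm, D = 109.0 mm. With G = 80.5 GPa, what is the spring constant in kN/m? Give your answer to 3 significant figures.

k = Gd⁴/(8D³N_a) = (80.5×10³ × 9.4⁴) / (8 × 109.0³ × 24)
  = 6.28503e+08 / 2.48646e+08 = 2.5277 N/mm

2.53 kN/m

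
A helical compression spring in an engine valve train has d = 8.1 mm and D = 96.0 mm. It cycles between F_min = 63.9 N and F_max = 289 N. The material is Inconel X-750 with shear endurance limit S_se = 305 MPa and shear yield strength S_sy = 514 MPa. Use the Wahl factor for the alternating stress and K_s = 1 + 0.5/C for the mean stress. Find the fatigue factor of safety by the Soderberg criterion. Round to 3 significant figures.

C = D/d = 96.0/8.1 = 11.8519; K_W = (4C−1)/(4C−4)+0.615/C = 1.1210; K_s = 1+0.5/C = 1.0422
F_a = (F_max−F_min)/2 = 112.55 N; F_m = (F_max+F_min)/2 = 176.45 N
τ_a = K_W·8F_aD/(πd³) = 1.1210 × 51.773 = 58.037 MPa
τ_m = K_s·8F_mD/(πd³) = 1.0422 × 81.167 = 84.591 MPa
Soderberg: 1/n_f = τ_a/S_se + τ_m/S_sy = 58.037/305 + 84.591/514 = 0.19029 + 0.16457 = 0.35486
n_f = 1/0.35486 = 2.818

2.82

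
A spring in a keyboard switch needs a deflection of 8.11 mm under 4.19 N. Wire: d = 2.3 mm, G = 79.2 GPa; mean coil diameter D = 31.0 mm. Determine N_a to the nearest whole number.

18

Required rate k = F/δ = 4.19/8.11 = 0.51665 N/mm
N_a = Gd⁴/(8D³k) = (79.2×10³ × 2.3⁴)/(8 × 31.0³ × 0.51665)
    = 2.21634e+06 / 123131 = 18 → 18 coils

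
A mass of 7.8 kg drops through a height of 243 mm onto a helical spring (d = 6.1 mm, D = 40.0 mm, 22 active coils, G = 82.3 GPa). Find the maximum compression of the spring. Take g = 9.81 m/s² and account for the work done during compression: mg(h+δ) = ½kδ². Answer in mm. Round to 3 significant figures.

k = Gd⁴/(8D³N_a) = (82.3×10³)(6.1⁴)/(8·40.0³·22) = 10.116 N/mm
W = mg = 7.8 × 9.81 = 76.518 N
½kδ² − Wδ − Wh = 0 → δ = (W + √(W² + 2kWh))/k
δ = (76.518 + √(5855 + 376207))/10.116 = (76.518 + 618.11)/10.116 = 68.664 mm

68.7 mm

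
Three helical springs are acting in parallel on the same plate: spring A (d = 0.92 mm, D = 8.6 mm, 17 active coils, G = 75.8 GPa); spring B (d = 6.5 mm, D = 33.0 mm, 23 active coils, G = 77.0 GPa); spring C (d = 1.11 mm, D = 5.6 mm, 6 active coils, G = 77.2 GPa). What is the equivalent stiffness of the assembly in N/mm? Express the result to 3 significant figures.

35.3 N/mm

k_A = Gd⁴/(8D³N_a) = (75.8×10³)(0.92⁴)/(8·8.6³·17) = 0.62775 N/mm
k_B = Gd⁴/(8D³N_a) = (77.0×10³)(6.5⁴)/(8·33.0³·23) = 20.787 N/mm
k_C = Gd⁴/(8D³N_a) = (77.2×10³)(1.11⁴)/(8·5.6³·6) = 13.903 N/mm
Parallel: k_eq = 0.62775 + 20.787 + 13.903 = 35.317 N/mm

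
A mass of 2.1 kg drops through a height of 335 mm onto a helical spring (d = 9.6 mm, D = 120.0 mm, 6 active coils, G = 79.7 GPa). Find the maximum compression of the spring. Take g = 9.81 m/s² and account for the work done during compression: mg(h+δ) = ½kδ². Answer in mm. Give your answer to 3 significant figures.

k = Gd⁴/(8D³N_a) = (79.7×10³)(9.6⁴)/(8·120.0³·6) = 8.1613 N/mm
W = mg = 2.1 × 9.81 = 20.601 N
½kδ² − Wδ − Wh = 0 → δ = (W + √(W² + 2kWh))/k
δ = (20.601 + √(424.4 + 112647))/8.1613 = (20.601 + 336.26)/8.1613 = 43.726 mm

43.7 mm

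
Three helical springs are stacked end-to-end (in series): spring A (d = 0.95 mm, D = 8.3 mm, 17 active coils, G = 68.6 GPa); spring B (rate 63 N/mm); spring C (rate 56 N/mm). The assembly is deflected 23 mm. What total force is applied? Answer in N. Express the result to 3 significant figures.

k_A = Gd⁴/(8D³N_a) = (68.6×10³)(0.95⁴)/(8·8.3³·17) = 0.71853 N/mm
Series: 1/k_eq = 1/0.71853 + 1/63 + 1/56 = 1.4255; k_eq = 0.70153 N/mm
F = k_eq·δ = 0.70153·23 = 16.135 N

16.1 N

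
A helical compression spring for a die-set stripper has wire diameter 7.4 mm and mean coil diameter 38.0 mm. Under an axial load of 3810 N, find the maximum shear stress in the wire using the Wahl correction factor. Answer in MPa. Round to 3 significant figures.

1180 MPa

Spring index C = D/d = 38.0/7.4 = 5.1351
K_W = (4C−1)/(4C−4) + 0.615/C = 19.541/16.541 + 0.1198 = 1.3011
τ₀ = 8FD/(πd³) = 8·3810·38.0/(π·7.4³) = 1.15824e+06/1273 = 909.82 MPa
τ_max = K·τ₀ = 1.3011 × 909.82 = 1183.8 MPa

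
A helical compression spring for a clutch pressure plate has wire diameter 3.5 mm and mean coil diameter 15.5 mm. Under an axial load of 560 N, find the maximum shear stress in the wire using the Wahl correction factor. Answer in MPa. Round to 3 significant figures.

700 MPa

Spring index C = D/d = 15.5/3.5 = 4.4286
K_W = (4C−1)/(4C−4) + 0.615/C = 16.714/13.714 + 0.1389 = 1.3576
τ₀ = 8FD/(πd³) = 8·560·15.5/(π·3.5³) = 69440/134.7 = 515.53 MPa
τ_max = K·τ₀ = 1.3576 × 515.53 = 699.9 MPa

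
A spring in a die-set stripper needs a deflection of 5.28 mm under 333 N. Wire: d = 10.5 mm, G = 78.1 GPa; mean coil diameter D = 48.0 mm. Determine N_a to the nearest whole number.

Required rate k = F/δ = 333/5.28 = 63.068 N/mm
N_a = Gd⁴/(8D³k) = (78.1×10³ × 10.5⁴)/(8 × 48.0³ × 63.068)
    = 9.4931e+08 / 5.57987e+07 = 17.01 → 17 coils

17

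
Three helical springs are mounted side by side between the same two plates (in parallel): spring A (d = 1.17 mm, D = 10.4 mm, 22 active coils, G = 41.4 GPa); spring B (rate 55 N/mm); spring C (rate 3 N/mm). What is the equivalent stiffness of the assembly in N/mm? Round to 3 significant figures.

58.4 N/mm

k_A = Gd⁴/(8D³N_a) = (41.4×10³)(1.17⁴)/(8·10.4³·22) = 0.39186 N/mm
Parallel: k_eq = 0.39186 + 55 + 3 = 58.392 N/mm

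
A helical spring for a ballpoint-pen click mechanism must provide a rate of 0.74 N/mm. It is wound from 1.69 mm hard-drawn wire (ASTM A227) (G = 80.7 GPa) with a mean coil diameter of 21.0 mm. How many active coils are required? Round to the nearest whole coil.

N_a = Gd⁴/(8D³k) = (80.7×10³ × 1.69⁴)/(8 × 21.0³ × 0.74)
    = 658295 / 54825.1 = 12.01 → 12 coils

12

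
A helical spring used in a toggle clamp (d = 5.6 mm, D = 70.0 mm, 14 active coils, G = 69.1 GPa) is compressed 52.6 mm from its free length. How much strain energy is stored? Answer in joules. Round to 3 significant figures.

2.45 J

k = Gd⁴/(8D³N_a) = (69.1×10³)(5.6⁴)/(8·70.0³·14) = 1.769 N/mm
U = ½kδ² = 0.5 × 1.769 × 52.6² = 2447.1 N·mm = 2.4471 J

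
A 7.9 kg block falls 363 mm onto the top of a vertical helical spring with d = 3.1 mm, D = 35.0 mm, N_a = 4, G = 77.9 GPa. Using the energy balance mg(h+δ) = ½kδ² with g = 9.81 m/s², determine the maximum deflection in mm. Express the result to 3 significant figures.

k = Gd⁴/(8D³N_a) = (77.9×10³)(3.1⁴)/(8·35.0³·4) = 5.2436 N/mm
W = mg = 7.9 × 9.81 = 77.499 N
½kδ² − Wδ − Wh = 0 → δ = (W + √(W² + 2kWh))/k
δ = (77.499 + √(6006.1 + 295028))/5.2436 = (77.499 + 548.67)/5.2436 = 119.41 mm

119 mm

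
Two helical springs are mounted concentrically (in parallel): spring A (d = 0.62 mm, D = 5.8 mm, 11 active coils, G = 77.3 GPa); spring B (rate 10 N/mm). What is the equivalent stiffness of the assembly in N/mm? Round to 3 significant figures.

10.7 N/mm

k_A = Gd⁴/(8D³N_a) = (77.3×10³)(0.62⁴)/(8·5.8³·11) = 0.66524 N/mm
Parallel: k_eq = 0.66524 + 10 = 10.665 N/mm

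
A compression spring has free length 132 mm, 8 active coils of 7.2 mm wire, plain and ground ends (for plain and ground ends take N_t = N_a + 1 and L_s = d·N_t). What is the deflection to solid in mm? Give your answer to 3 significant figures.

67.2 mm

N_t = 9; L_s = 7.2·9 = 64.8 mm
δ_solid = L₀ − L_s = 132 − 64.8 = 67.2 mm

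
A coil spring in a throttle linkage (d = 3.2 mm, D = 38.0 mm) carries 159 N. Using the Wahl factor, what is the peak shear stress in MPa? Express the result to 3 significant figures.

Spring index C = D/d = 38.0/3.2 = 11.8750
K_W = (4C−1)/(4C−4) + 0.615/C = 46.500/43.500 + 0.0518 = 1.1208
τ₀ = 8FD/(πd³) = 8·159·38.0/(π·3.2³) = 48336/102.94 = 469.54 MPa
τ_max = K·τ₀ = 1.1208 × 469.54 = 526.24 MPa

526 MPa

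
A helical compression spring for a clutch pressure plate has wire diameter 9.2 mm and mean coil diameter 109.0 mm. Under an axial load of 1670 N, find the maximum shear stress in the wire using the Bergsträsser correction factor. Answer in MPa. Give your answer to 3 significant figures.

662 MPa

Spring index C = D/d = 109.0/9.2 = 11.8478
K_B = (4C+2)/(4C−3) = 49.391/44.391 = 1.1126
τ₀ = 8FD/(πd³) = 8·1670·109.0/(π·9.2³) = 1.45624e+06/2446.3 = 595.28 MPa
τ_max = K·τ₀ = 1.1126 × 595.28 = 662.33 MPa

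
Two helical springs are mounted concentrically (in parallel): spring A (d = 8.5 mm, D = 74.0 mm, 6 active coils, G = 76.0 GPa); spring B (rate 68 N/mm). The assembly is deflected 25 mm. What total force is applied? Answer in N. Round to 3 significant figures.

2210 N

k_A = Gd⁴/(8D³N_a) = (76.0×10³)(8.5⁴)/(8·74.0³·6) = 20.396 N/mm
Parallel: k_eq = 20.396 + 68 = 88.396 N/mm
F = k_eq·δ = 88.396·25 = 2209.9 N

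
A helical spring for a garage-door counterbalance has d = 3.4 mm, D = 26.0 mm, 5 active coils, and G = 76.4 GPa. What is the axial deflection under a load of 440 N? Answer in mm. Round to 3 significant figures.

30.3 mm

k = Gd⁴/(8D³N_a) = (76.4×10³)(3.4⁴)/(8·26.0³·5) = 14.522 N/mm
δ = F/k = 440 / 14.522 = 30.299 mm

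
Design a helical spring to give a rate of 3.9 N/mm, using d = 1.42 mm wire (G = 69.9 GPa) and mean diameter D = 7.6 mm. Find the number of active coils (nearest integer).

21

N_a = Gd⁴/(8D³k) = (69.9×10³ × 1.42⁴)/(8 × 7.6³ × 3.9)
    = 284204 / 13696.1 = 20.75 → 21 coils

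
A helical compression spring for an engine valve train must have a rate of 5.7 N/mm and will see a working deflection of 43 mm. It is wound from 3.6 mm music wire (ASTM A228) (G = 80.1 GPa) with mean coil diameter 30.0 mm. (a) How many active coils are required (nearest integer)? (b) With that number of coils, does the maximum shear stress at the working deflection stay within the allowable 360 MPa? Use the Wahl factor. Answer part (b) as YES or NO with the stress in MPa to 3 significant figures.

N_a = Gd⁴/(8D³k) = (80.1×10³)(3.6⁴)/(8·30.0³·5.7) = 10.93 → N_a = 11
Actual rate k = Gd⁴/(8D³·11) = 5.6623 N/mm
Working load F = kδ = 5.6623·43 = 243.48 N
C = 30.0/3.6 = 8.3333; K_W = (4C−1)/(4C−4)+0.615/C = 1.1761
τ_max = K_W·8FD/(πd³) = 1.1761·398.67 = 468.87 MPa
τ_max > 360 MPa → exceeds allowable

(a) 11 coils; (b) NO, τ_max = 469 MPa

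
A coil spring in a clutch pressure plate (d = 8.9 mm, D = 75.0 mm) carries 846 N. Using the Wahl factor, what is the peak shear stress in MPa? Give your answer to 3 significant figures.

269 MPa

Spring index C = D/d = 75.0/8.9 = 8.4270
K_W = (4C−1)/(4C−4) + 0.615/C = 32.708/29.708 + 0.0730 = 1.1740
τ₀ = 8FD/(πd³) = 8·846·75.0/(π·8.9³) = 507600/2214.7 = 229.19 MPa
τ_max = K·τ₀ = 1.1740 × 229.19 = 269.06 MPa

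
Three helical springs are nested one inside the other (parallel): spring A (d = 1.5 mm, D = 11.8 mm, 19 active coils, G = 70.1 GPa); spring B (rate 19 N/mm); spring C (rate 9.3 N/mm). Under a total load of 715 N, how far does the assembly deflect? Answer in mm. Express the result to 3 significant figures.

24.1 mm

k_A = Gd⁴/(8D³N_a) = (70.1×10³)(1.5⁴)/(8·11.8³·19) = 1.421 N/mm
Parallel: k_eq = 1.421 + 19 + 9.3 = 29.721 N/mm
δ = F/k_eq = 715/29.721 = 24.057 mm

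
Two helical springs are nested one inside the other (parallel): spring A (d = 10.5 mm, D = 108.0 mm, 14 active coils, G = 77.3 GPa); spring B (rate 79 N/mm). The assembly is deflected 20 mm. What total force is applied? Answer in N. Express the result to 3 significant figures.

k_A = Gd⁴/(8D³N_a) = (77.3×10³)(10.5⁴)/(8·108.0³·14) = 6.6596 N/mm
Parallel: k_eq = 6.6596 + 79 = 85.66 N/mm
F = k_eq·δ = 85.66·20 = 1713.2 N

1710 N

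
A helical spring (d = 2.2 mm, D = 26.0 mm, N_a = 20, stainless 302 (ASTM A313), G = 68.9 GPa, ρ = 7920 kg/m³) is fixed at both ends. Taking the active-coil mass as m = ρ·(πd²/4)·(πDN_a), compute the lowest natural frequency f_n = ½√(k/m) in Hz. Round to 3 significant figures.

54.0 Hz

k = Gd⁴/(8D³N_a) = (68.9×10³)(2.2⁴)/(8·26.0³·20) = 0.57394 N/mm = 573.94 N/m
Wire length L = πDN_a = π·26.0·20 = 1633.6 mm
m = ρ·(πd²/4)·L = 7920 × 3.8013×10⁻⁶ m² × 1.6336 m = 0.049183 kg
f_n = ½√(k/m) = 0.5·√(573.94/0.049183) = 0.5·√(11670) = 54.013 Hz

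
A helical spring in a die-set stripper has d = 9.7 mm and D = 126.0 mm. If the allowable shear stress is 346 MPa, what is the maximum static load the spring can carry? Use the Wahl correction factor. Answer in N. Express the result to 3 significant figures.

887 N

C = D/d = 126.0/9.7 = 12.9897
K_W = (4C−1)/(4C−4) + 0.615/C = 50.959/47.959 + 0.0473 = 1.1099
τ_max = K·8FD/(πd³) → F_max = τ_allow·πd³/(8DK)
F_max = 346·π·9.7³/(8·126.0·1.1099) = 9.9207e+05/1118.8 = 886.74 N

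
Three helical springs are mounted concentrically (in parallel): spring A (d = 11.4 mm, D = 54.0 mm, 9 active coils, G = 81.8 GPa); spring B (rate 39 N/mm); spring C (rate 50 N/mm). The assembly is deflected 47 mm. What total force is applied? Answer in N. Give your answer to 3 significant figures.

9910 N

k_A = Gd⁴/(8D³N_a) = (81.8×10³)(11.4⁴)/(8·54.0³·9) = 121.86 N/mm
Parallel: k_eq = 121.86 + 39 + 50 = 210.86 N/mm
F = k_eq·δ = 210.86·47 = 9910.4 N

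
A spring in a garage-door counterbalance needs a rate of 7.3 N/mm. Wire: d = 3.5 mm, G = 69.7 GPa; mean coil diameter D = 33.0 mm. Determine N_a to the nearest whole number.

N_a = Gd⁴/(8D³k) = (69.7×10³ × 3.5⁴)/(8 × 33.0³ × 7.3)
    = 1.04594e+07 / 2.09872e+06 = 4.984 → 5 coils

5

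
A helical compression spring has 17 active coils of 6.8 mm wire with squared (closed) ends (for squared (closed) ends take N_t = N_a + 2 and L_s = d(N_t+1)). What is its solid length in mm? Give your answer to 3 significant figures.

squared (closed) ends: N_t = N_a + 2 = 17 + 2 = 19
L_s = d·(N_t+1) = 6.8 × 20 = 136 mm

136 mm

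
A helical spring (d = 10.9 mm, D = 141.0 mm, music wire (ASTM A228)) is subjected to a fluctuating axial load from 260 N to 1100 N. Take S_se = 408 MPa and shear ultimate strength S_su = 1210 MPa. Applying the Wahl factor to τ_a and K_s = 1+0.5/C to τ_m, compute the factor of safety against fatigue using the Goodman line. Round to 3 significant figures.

C = D/d = 141.0/10.9 = 12.9358; K_W = (4C−1)/(4C−4)+0.615/C = 1.1104; K_s = 1+0.5/C = 1.0387
F_a = (F_max−F_min)/2 = 420 N; F_m = (F_max+F_min)/2 = 680 N
τ_a = K_W·8F_aD/(πd³) = 1.1104 × 116.45 = 129.3 MPa
τ_m = K_s·8F_mD/(πd³) = 1.0387 × 188.53 = 195.82 MPa
Goodman: 1/n_f = τ_a/S_se + τ_m/S_su = 129.3/408 + 195.82/1210 = 0.31691 + 0.16184 = 0.47875
n_f = 1/0.47875 = 2.089

2.09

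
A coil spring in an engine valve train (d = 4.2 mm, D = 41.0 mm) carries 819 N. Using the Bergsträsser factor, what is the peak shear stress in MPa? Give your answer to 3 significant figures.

Spring index C = D/d = 41.0/4.2 = 9.7619
K_B = (4C+2)/(4C−3) = 41.048/36.048 = 1.1387
τ₀ = 8FD/(πd³) = 8·819·41.0/(π·4.2³) = 268632/232.75 = 1154.1 MPa
τ_max = K·τ₀ = 1.1387 × 1154.1 = 1314.2 MPa

1310 MPa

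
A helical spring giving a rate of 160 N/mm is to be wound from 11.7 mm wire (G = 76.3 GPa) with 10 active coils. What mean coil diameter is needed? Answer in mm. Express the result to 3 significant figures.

D = (Gd⁴/(8N_a·k))^(1/3) = (76.3×10³·11.7⁴/(8·10·160))^(1/3)
  = (111701)^(1/3) = 48.1599 mm

48.2 mm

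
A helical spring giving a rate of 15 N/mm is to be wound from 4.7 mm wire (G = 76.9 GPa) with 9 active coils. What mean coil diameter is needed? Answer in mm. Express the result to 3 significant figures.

D = (Gd⁴/(8N_a·k))^(1/3) = (76.9×10³·4.7⁴/(8·9·15))^(1/3)
  = (34745.1)^(1/3) = 32.6311 mm

32.6 mm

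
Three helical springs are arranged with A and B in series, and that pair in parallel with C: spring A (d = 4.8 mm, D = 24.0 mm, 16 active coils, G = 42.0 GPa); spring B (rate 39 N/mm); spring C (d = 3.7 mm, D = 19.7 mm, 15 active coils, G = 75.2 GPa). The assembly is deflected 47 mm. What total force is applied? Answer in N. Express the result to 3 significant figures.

k_A = Gd⁴/(8D³N_a) = (42.0×10³)(4.8⁴)/(8·24.0³·16) = 12.6 N/mm
k_C = Gd⁴/(8D³N_a) = (75.2×10³)(3.7⁴)/(8·19.7³·15) = 15.362 N/mm
Springs A,B series: k_AB = 1/(1/12.6+1/39) = 9.5233 N/mm; parallel with C: k_eq = 9.5233+15.362 = 24.885 N/mm
F = k_eq·δ = 24.885·47 = 1169.6 N

1170 N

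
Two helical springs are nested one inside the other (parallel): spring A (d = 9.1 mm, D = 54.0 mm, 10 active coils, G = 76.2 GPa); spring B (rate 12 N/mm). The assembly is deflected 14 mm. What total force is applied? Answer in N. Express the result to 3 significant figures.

k_A = Gd⁴/(8D³N_a) = (76.2×10³)(9.1⁴)/(8·54.0³·10) = 41.481 N/mm
Parallel: k_eq = 41.481 + 12 = 53.481 N/mm
F = k_eq·δ = 53.481·14 = 748.73 N

749 N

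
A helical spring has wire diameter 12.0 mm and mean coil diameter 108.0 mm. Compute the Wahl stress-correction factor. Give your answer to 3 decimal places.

C = D/d = 108.0/12.0 = 9.0000
K_W = (4C−1)/(4C−4) + 0.615/C = 35.000/32.000 + 0.0683 = 1.1621

1.162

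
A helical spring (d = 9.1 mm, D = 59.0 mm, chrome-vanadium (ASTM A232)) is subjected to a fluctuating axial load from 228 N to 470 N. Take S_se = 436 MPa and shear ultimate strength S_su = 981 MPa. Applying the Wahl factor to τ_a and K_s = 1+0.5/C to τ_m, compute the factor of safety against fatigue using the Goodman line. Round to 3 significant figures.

6.92

C = D/d = 59.0/9.1 = 6.4835; K_W = (4C−1)/(4C−4)+0.615/C = 1.2316; K_s = 1+0.5/C = 1.0771
F_a = (F_max−F_min)/2 = 121 N; F_m = (F_max+F_min)/2 = 349 N
τ_a = K_W·8F_aD/(πd³) = 1.2316 × 24.124 = 29.712 MPa
τ_m = K_s·8F_mD/(πd³) = 1.0771 × 69.581 = 74.947 MPa
Goodman: 1/n_f = τ_a/S_se + τ_m/S_su = 29.712/436 + 74.947/981 = 0.06815 + 0.07640 = 0.14455
n_f = 1/0.14455 = 6.918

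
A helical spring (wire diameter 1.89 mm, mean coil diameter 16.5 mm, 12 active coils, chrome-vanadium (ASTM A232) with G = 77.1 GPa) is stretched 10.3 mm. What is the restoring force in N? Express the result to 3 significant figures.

k = Gd⁴/(8D³N_a) = (77.1×10³)(1.89⁴)/(8·16.5³·12) = 2.2813 N/mm
F = k·δ = 2.2813 × 10.3 = 23.497 N

23.5 N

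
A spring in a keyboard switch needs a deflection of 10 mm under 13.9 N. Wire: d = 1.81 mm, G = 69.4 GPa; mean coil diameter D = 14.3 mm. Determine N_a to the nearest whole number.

Required rate k = F/δ = 13.9/10 = 1.39 N/mm
N_a = Gd⁴/(8D³k) = (69.4×10³ × 1.81⁴)/(8 × 14.3³ × 1.39)
    = 744858 / 32517.2 = 22.91 → 23 coils

23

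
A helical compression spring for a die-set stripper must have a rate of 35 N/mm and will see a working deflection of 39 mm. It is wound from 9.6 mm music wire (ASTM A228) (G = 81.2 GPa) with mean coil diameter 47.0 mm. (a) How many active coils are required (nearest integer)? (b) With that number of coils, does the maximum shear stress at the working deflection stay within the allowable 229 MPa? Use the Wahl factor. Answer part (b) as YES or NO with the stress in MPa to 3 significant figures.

(a) 24 coils; (b) NO, τ_max = 241 MPa

N_a = Gd⁴/(8D³k) = (81.2×10³)(9.6⁴)/(8·47.0³·35) = 23.72 → N_a = 24
Actual rate k = Gd⁴/(8D³·24) = 34.598 N/mm
Working load F = kδ = 34.598·39 = 1349.3 N
C = 47.0/9.6 = 4.8958; K_W = (4C−1)/(4C−4)+0.615/C = 1.3181
τ_max = K_W·8FD/(πd³) = 1.3181·182.53 = 240.6 MPa
τ_max > 229 MPa → exceeds allowable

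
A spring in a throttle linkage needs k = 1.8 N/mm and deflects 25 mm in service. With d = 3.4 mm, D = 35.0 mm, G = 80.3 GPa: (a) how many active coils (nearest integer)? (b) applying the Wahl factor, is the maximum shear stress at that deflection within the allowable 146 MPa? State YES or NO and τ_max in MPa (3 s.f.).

(a) 17 coils; (b) YES, τ_max = 119 MPa

N_a = Gd⁴/(8D³k) = (80.3×10³)(3.4⁴)/(8·35.0³·1.8) = 17.38 → N_a = 17
Actual rate k = Gd⁴/(8D³·17) = 1.8403 N/mm
Working load F = kδ = 1.8403·25 = 46.007 N
C = 35.0/3.4 = 10.2941; K_W = (4C−1)/(4C−4)+0.615/C = 1.1404
τ_max = K_W·8FD/(πd³) = 1.1404·104.33 = 118.98 MPa
τ_max ≤ 146 MPa → acceptable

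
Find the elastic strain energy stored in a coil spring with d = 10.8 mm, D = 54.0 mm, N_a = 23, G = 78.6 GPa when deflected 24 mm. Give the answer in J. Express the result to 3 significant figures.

10.6 J

k = Gd⁴/(8D³N_a) = (78.6×10³)(10.8⁴)/(8·54.0³·23) = 36.908 N/mm
U = ½kδ² = 0.5 × 36.908 × 24² = 10629 N·mm = 10.629 J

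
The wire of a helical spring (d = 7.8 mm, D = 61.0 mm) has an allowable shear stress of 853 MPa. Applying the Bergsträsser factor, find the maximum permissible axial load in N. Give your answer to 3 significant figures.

C = D/d = 61.0/7.8 = 7.8205
K_B = (4C+2)/(4C−3) = 33.282/28.282 = 1.1768
τ_max = K·8FD/(πd³) → F_max = τ_allow·πd³/(8DK)
F_max = 853·π·7.8³/(8·61.0·1.1768) = 1.2717e+06/574.27 = 2214.4 N

2210 N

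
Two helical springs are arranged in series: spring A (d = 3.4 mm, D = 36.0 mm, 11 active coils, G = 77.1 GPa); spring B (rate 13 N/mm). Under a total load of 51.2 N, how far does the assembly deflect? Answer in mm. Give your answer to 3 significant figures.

24.3 mm

k_A = Gd⁴/(8D³N_a) = (77.1×10³)(3.4⁴)/(8·36.0³·11) = 2.5095 N/mm
Series: 1/k_eq = 1/2.5095 + 1/13 = 0.47542; k_eq = 2.1034 N/mm
δ = F/k_eq = 51.2/2.1034 = 24.341 mm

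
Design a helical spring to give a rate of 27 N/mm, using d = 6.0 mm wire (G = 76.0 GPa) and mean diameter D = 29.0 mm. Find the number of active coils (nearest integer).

19

N_a = Gd⁴/(8D³k) = (76.0×10³ × 6.0⁴)/(8 × 29.0³ × 27)
    = 9.8496e+07 / 5.26802e+06 = 18.7 → 19 coils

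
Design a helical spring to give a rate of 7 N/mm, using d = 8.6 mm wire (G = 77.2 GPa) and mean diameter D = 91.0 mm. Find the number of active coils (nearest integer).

10

N_a = Gd⁴/(8D³k) = (77.2×10³ × 8.6⁴)/(8 × 91.0³ × 7)
    = 4.2229e+08 / 4.22e+07 = 10.01 → 10 coils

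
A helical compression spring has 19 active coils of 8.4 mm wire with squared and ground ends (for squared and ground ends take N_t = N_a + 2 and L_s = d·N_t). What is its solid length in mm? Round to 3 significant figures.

squared and ground ends: N_t = N_a + 2 = 19 + 2 = 21
L_s = d·N_t = 8.4 × 21 = 176.4 mm

176 mm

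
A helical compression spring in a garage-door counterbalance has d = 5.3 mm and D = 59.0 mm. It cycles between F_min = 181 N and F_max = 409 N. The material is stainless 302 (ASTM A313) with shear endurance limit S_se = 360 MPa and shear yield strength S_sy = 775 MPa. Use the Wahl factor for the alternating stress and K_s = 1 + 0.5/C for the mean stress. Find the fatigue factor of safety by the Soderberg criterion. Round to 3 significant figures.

C = D/d = 59.0/5.3 = 11.1321; K_W = (4C−1)/(4C−4)+0.615/C = 1.1293; K_s = 1+0.5/C = 1.0449
F_a = (F_max−F_min)/2 = 114 N; F_m = (F_max+F_min)/2 = 295 N
τ_a = K_W·8F_aD/(πd³) = 1.1293 × 115.05 = 129.92 MPa
τ_m = K_s·8F_mD/(πd³) = 1.0449 × 297.71 = 311.08 MPa
Soderberg: 1/n_f = τ_a/S_se + τ_m/S_sy = 129.92/360 + 311.08/775 = 0.36088 + 0.40139 = 0.76227
n_f = 1/0.76227 = 1.312

1.31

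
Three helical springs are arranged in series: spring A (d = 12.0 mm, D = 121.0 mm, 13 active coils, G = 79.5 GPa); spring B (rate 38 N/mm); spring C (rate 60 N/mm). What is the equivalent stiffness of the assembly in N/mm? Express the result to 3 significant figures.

6.46 N/mm

k_A = Gd⁴/(8D³N_a) = (79.5×10³)(12.0⁴)/(8·121.0³·13) = 8.9475 N/mm
Series: 1/k_eq = 1/8.9475 + 1/38 + 1/60 = 0.15475; k_eq = 6.4622 N/mm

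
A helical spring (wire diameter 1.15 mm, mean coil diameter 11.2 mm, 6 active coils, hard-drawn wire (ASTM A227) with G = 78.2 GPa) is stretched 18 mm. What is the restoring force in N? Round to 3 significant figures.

36.5 N

k = Gd⁴/(8D³N_a) = (78.2×10³)(1.15⁴)/(8·11.2³·6) = 2.0282 N/mm
F = k·δ = 2.0282 × 18 = 36.507 N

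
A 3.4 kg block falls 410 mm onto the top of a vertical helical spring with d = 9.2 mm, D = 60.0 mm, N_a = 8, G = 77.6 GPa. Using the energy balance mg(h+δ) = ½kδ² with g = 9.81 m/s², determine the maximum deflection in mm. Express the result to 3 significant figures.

26.9 mm

k = Gd⁴/(8D³N_a) = (77.6×10³)(9.2⁴)/(8·60.0³·8) = 40.214 N/mm
W = mg = 3.4 × 9.81 = 33.354 N
½kδ² − Wδ − Wh = 0 → δ = (W + √(W² + 2kWh))/k
δ = (33.354 + √(1112.5 + 1.09987e+06))/40.214 = (33.354 + 1049.3)/40.214 = 26.922 mm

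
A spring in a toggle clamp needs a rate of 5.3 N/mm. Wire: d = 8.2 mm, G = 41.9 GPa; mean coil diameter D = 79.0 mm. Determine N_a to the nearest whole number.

N_a = Gd⁴/(8D³k) = (41.9×10³ × 8.2⁴)/(8 × 79.0³ × 5.3)
    = 1.89439e+08 / 2.09049e+07 = 9.062 → 9 coils

9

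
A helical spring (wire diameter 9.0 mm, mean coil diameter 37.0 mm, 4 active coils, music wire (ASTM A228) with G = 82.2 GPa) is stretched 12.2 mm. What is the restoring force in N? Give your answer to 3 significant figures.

k = Gd⁴/(8D³N_a) = (82.2×10³)(9.0⁴)/(8·37.0³·4) = 332.73 N/mm
F = k·δ = 332.73 × 12.2 = 4059.3 N

4060 N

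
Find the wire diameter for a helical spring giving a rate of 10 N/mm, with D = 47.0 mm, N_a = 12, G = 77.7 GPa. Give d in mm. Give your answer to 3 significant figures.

5.98 mm

d = (8D³N_a·k / G)^(1/4) = (8·47.0³·12·10 / (77.7×10³))^0.25
  = (1282.8)^0.25 = 5.9846 mm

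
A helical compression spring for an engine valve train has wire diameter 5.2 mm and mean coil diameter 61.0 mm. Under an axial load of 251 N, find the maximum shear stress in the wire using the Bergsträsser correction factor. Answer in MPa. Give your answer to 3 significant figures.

Spring index C = D/d = 61.0/5.2 = 11.7308
K_B = (4C+2)/(4C−3) = 48.923/43.923 = 1.1138
τ₀ = 8FD/(πd³) = 8·251·61.0/(π·5.2³) = 122488/441.73 = 277.29 MPa
τ_max = K·τ₀ = 1.1138 × 277.29 = 308.86 MPa

309 MPa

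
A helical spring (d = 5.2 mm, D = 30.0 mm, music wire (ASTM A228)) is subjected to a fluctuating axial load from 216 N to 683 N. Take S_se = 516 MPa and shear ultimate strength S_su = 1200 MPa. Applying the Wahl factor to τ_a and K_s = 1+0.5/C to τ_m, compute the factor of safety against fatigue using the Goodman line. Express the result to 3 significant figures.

C = D/d = 30.0/5.2 = 5.7692; K_W = (4C−1)/(4C−4)+0.615/C = 1.2639; K_s = 1+0.5/C = 1.0867
F_a = (F_max−F_min)/2 = 233.5 N; F_m = (F_max+F_min)/2 = 449.5 N
τ_a = K_W·8F_aD/(πd³) = 1.2639 × 126.86 = 160.34 MPa
τ_m = K_s·8F_mD/(πd³) = 1.0867 × 244.22 = 265.39 MPa
Goodman: 1/n_f = τ_a/S_se + τ_m/S_su = 160.34/516 + 265.39/1200 = 0.31073 + 0.22115 = 0.53189
n_f = 1/0.53189 = 1.88

1.88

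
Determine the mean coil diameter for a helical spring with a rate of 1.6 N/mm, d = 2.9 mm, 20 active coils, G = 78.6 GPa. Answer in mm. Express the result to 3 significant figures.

27.9 mm

D = (Gd⁴/(8N_a·k))^(1/3) = (78.6×10³·2.9⁴/(8·20·1.6))^(1/3)
  = (21715.7)^(1/3) = 27.8992 mm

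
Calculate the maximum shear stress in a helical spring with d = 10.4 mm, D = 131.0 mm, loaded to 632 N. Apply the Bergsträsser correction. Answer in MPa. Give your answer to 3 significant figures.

Spring index C = D/d = 131.0/10.4 = 12.5962
K_B = (4C+2)/(4C−3) = 52.385/47.385 = 1.1055
τ₀ = 8FD/(πd³) = 8·632·131.0/(π·10.4³) = 662336/3533.9 = 187.43 MPa
τ_max = K·τ₀ = 1.1055 × 187.43 = 207.2 MPa

207 MPa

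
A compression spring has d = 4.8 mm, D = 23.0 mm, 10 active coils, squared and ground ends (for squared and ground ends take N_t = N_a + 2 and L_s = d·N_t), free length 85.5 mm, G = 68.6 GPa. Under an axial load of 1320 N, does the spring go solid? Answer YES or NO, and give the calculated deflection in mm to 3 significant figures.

YES, δ = 35.3 mm

k = Gd⁴/(8D³N_a) = (68.6×10³)(4.8⁴)/(8·23.0³·10) = 37.412 N/mm
N_t = 12; L_s = 4.8·12 = 57.6 mm; δ_solid = L₀ − L_s = 85.5 − 57.6 = 27.9 mm
δ = F/k = 1320/37.412 = 35.282 mm
δ ≥ δ_solid → spring goes solid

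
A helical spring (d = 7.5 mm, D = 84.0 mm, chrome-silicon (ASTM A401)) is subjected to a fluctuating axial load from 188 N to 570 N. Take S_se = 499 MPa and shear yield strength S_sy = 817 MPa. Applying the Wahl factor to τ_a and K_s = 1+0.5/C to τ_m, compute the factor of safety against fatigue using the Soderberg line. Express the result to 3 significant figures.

2.15

C = D/d = 84.0/7.5 = 11.2000; K_W = (4C−1)/(4C−4)+0.615/C = 1.1284; K_s = 1+0.5/C = 1.0446
F_a = (F_max−F_min)/2 = 191 N; F_m = (F_max+F_min)/2 = 379 N
τ_a = K_W·8F_aD/(πd³) = 1.1284 × 96.843 = 109.28 MPa
τ_m = K_s·8F_mD/(πd³) = 1.0446 × 192.17 = 200.74 MPa
Soderberg: 1/n_f = τ_a/S_se + τ_m/S_sy = 109.28/499 + 200.74/817 = 0.21900 + 0.24571 = 0.46471
n_f = 1/0.46471 = 2.152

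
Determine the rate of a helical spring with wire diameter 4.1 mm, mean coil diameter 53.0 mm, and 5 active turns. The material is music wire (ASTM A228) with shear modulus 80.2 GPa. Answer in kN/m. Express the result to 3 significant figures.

3.81 kN/m

k = Gd⁴/(8D³N_a) = (80.2×10³ × 4.1⁴) / (8 × 53.0³ × 5)
  = 2.26626e+07 / 5.95508e+06 = 3.8056 N/mm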